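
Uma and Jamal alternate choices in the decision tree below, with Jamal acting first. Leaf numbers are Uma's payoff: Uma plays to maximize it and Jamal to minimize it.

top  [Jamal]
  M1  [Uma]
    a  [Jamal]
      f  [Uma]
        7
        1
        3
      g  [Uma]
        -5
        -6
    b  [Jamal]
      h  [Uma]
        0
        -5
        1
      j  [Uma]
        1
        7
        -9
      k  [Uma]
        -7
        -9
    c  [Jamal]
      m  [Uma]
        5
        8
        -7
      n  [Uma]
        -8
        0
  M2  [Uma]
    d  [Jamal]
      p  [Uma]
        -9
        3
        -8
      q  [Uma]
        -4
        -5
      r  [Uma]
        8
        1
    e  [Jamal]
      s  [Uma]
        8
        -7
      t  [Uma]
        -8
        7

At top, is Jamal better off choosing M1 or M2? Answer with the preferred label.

M1

f (Uma): max(7, 1, 3) = 7
g (Uma): max(-5, -6) = -5
a (Jamal): min(7, -5) = -5
h (Uma): max(0, -5, 1) = 1
j (Uma): max(1, 7, -9) = 7
k (Uma): max(-7, -9) = -7
b (Jamal): min(1, 7, -7) = -7
m (Uma): max(5, 8, -7) = 8
n (Uma): max(-8, 0) = 0
c (Jamal): min(8, 0) = 0
M1 (Uma): max(-5, -7, 0) = 0
p (Uma): max(-9, 3, -8) = 3
q (Uma): max(-4, -5) = -4
r (Uma): max(8, 1) = 8
d (Jamal): min(3, -4, 8) = -4
s (Uma): max(8, -7) = 8
t (Uma): max(-8, 7) = 7
e (Jamal): min(8, 7) = 7
M2 (Uma): max(-4, 7) = 7
Jamal prefers the lower value; M1=0, M2=7. M1 is better since 0 < 7.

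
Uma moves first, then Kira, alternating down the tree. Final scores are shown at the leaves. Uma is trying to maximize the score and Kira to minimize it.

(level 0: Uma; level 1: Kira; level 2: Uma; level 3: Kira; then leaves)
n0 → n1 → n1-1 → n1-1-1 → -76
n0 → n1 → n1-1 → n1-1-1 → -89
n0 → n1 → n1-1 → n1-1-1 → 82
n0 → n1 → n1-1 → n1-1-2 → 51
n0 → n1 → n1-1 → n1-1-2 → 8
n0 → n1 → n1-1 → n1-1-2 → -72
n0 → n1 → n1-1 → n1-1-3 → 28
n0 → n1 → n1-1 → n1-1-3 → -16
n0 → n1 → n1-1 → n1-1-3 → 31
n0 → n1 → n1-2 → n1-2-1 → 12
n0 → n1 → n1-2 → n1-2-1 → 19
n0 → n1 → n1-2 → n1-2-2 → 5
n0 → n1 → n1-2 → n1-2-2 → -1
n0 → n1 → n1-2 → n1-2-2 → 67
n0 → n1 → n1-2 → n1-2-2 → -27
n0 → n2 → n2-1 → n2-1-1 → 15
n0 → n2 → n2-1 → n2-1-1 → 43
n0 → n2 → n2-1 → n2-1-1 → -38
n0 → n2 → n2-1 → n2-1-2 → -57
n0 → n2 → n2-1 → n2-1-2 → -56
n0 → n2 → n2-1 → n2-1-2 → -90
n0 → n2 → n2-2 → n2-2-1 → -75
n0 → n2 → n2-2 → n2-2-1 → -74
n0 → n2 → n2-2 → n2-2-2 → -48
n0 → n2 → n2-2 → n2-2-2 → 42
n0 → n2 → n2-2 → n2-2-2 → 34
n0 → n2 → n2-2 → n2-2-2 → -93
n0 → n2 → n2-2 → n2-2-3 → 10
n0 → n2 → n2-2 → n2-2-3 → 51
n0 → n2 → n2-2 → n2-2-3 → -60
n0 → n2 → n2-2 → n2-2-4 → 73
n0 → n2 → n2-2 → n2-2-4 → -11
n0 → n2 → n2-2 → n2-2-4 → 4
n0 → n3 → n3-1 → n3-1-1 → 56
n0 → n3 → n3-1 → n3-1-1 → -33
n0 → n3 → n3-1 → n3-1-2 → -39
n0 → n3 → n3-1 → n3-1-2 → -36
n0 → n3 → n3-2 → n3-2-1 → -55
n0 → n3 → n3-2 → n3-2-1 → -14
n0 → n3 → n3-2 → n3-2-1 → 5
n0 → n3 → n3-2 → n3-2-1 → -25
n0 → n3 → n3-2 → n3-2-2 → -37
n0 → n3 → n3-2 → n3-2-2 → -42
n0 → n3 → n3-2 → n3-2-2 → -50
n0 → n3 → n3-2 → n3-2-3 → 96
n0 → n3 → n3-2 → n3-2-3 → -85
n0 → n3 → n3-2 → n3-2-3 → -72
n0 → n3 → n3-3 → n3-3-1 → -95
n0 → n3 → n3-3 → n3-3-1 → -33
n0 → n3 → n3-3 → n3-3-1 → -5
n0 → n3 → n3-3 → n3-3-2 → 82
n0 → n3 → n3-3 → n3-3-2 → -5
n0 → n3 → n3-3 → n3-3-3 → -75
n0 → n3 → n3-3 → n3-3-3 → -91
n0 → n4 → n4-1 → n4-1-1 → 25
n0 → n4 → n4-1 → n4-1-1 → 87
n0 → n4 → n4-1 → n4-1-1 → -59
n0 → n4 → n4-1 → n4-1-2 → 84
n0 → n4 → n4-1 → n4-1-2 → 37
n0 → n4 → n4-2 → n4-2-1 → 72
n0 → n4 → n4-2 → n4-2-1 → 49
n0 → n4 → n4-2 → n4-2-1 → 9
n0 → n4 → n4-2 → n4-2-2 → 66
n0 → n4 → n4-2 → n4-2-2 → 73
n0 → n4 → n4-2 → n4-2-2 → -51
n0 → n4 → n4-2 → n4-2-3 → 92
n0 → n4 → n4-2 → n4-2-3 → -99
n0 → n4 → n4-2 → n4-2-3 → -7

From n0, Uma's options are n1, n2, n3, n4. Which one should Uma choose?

n4

n1-1-1 (Kira): min(-76, -89, 82) = -89
n1-1-2 (Kira): min(51, 8, -72) = -72
n1-1-3 (Kira): min(28, -16, 31) = -16
n1-1 (Uma): max(-89, -72, -16) = -16
n1-2-1 (Kira): min(12, 19) = 12
n1-2-2 (Kira): min(5, -1, 67, -27) = -27
n1-2 (Uma): max(12, -27) = 12
n1 (Kira): min(-16, 12) = -16
n2-1-1 (Kira): min(15, 43, -38) = -38
n2-1-2 (Kira): min(-57, -56, -90) = -90
n2-1 (Uma): max(-38, -90) = -38
n2-2-1 (Kira): min(-75, -74) = -75
n2-2-2 (Kira): min(-48, 42, 34, -93) = -93
n2-2-3 (Kira): min(10, 51, -60) = -60
n2-2-4 (Kira): min(73, -11, 4) = -11
n2-2 (Uma): max(-75, -93, -60, -11) = -11
n2 (Kira): min(-38, -11) = -38
n3-1-1 (Kira): min(56, -33) = -33
n3-1-2 (Kira): min(-39, -36) = -39
n3-1 (Uma): max(-33, -39) = -33
n3-2-1 (Kira): min(-55, -14, 5, -25) = -55
n3-2-2 (Kira): min(-37, -42, -50) = -50
n3-2-3 (Kira): min(96, -85, -72) = -85
n3-2 (Uma): max(-55, -50, -85) = -50
n3-3-1 (Kira): min(-95, -33, -5) = -95
n3-3-2 (Kira): min(82, -5) = -5
n3-3-3 (Kira): min(-75, -91) = -91
n3-3 (Uma): max(-95, -5, -91) = -5
n3 (Kira): min(-33, -50, -5) = -50
n4-1-1 (Kira): min(25, 87, -59) = -59
n4-1-2 (Kira): min(84, 37) = 37
n4-1 (Uma): max(-59, 37) = 37
n4-2-1 (Kira): min(72, 49, 9) = 9
n4-2-2 (Kira): min(66, 73, -51) = -51
n4-2-3 (Kira): min(92, -99, -7) = -99
n4-2 (Uma): max(9, -51, -99) = 9
n4 (Kira): min(37, 9) = 9
n0 (Uma): max(-16, -38, -50, 9) = 9
Uma at n0 wants the highest of {n1=-16, n2=-38, n3=-50, n4=9}, so chooses n4.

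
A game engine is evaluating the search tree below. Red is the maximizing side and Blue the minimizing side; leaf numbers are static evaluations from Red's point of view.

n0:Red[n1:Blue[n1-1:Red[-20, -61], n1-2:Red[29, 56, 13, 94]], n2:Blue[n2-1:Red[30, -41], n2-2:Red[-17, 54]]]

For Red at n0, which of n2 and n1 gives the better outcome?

n2-1 (Red): max(30, -41) = 30
n2-2 (Red): max(-17, 54) = 54
n2 (Blue): min(30, 54) = 30
n1-1 (Red): max(-20, -61) = -20
n1-2 (Red): max(29, 56, 13, 94) = 94
n1 (Blue): min(-20, 94) = -20
Red prefers the higher value; n2=30, n1=-20. n2 is better since 30 > -20.

n2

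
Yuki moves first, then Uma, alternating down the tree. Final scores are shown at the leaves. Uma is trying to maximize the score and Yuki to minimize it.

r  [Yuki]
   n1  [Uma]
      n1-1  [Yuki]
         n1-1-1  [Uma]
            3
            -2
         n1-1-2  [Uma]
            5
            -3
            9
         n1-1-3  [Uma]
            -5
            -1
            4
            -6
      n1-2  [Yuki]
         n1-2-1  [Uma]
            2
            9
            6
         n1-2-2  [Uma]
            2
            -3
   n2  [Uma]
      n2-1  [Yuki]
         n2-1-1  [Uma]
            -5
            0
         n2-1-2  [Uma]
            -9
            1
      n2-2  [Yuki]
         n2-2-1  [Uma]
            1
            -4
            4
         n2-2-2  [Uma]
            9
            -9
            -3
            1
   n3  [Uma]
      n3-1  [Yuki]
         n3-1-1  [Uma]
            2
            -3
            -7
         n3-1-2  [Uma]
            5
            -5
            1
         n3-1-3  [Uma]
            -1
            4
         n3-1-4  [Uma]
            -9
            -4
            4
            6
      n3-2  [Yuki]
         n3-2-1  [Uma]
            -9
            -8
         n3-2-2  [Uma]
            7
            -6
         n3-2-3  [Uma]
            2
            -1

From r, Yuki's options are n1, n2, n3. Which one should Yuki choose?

n3

n1-1-1 (Uma): max(3, -2) = 3
n1-1-2 (Uma): max(5, -3, 9) = 9
n1-1-3 (Uma): max(-5, -1, 4, -6) = 4
n1-1 (Yuki): min(3, 9, 4) = 3
n1-2-1 (Uma): max(2, 9, 6) = 9
n1-2-2 (Uma): max(2, -3) = 2
n1-2 (Yuki): min(9, 2) = 2
n1 (Uma): max(3, 2) = 3
n2-1-1 (Uma): max(-5, 0) = 0
n2-1-2 (Uma): max(-9, 1) = 1
n2-1 (Yuki): min(0, 1) = 0
n2-2-1 (Uma): max(1, -4, 4) = 4
n2-2-2 (Uma): max(9, -9, -3, 1) = 9
n2-2 (Yuki): min(4, 9) = 4
n2 (Uma): max(0, 4) = 4
n3-1-1 (Uma): max(2, -3, -7) = 2
n3-1-2 (Uma): max(5, -5, 1) = 5
n3-1-3 (Uma): max(-1, 4) = 4
n3-1-4 (Uma): max(-9, -4, 4, 6) = 6
n3-1 (Yuki): min(2, 5, 4, 6) = 2
n3-2-1 (Uma): max(-9, -8) = -8
n3-2-2 (Uma): max(7, -6) = 7
n3-2-3 (Uma): max(2, -1) = 2
n3-2 (Yuki): min(-8, 7, 2) = -8
n3 (Uma): max(2, -8) = 2
r (Yuki): min(3, 4, 2) = 2
Yuki at r wants the lowest of {n1=3, n2=4, n3=2}, so chooses n3.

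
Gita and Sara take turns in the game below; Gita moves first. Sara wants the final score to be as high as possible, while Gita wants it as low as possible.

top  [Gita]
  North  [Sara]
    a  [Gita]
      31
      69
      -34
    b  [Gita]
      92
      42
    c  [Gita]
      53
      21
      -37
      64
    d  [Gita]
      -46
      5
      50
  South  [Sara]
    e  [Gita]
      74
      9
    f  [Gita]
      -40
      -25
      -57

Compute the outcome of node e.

9

e (Gita): min(74, 9) = 9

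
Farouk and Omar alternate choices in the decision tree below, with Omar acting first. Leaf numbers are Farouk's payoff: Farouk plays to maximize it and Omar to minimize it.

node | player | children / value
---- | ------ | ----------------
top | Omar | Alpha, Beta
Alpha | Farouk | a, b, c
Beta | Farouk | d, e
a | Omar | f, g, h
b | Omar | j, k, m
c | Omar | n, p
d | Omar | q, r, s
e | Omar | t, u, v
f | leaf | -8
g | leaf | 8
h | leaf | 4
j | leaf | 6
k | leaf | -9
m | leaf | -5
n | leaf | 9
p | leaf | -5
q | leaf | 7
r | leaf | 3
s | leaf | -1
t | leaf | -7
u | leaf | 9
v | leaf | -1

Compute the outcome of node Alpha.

-5

a (Omar): min(-8, 8, 4) = -8
b (Omar): min(6, -9, -5) = -9
c (Omar): min(9, -5) = -5
Alpha (Farouk): max(-8, -9, -5) = -5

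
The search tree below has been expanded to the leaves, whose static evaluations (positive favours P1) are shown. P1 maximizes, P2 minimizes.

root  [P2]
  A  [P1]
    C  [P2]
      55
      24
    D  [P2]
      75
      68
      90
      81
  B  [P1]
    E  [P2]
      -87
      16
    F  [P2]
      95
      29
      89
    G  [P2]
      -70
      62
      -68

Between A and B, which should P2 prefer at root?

C (P2): min(55, 24) = 24
D (P2): min(75, 68, 90, 81) = 68
A (P1): max(24, 68) = 68
E (P2): min(-87, 16) = -87
F (P2): min(95, 29, 89) = 29
G (P2): min(-70, 62, -68) = -70
B (P1): max(-87, 29, -70) = 29
P2 prefers the lower value; A=68, B=29. B is better since 29 < 68.

B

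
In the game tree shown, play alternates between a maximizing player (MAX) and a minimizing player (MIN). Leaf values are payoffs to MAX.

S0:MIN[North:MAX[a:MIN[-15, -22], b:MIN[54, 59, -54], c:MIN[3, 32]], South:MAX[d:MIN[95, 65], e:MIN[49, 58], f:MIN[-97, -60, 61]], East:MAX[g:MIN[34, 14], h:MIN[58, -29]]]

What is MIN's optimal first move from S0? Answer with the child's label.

a (MIN): min(-15, -22) = -22
b (MIN): min(54, 59, -54) = -54
c (MIN): min(3, 32) = 3
North (MAX): max(-22, -54, 3) = 3
d (MIN): min(95, 65) = 65
e (MIN): min(49, 58) = 49
f (MIN): min(-97, -60, 61) = -97
South (MAX): max(65, 49, -97) = 65
g (MIN): min(34, 14) = 14
h (MIN): min(58, -29) = -29
East (MAX): max(14, -29) = 14
S0 (MIN): min(3, 65, 14) = 3
MIN at S0 wants the lowest of {North=3, South=65, East=14}, so chooses North.

North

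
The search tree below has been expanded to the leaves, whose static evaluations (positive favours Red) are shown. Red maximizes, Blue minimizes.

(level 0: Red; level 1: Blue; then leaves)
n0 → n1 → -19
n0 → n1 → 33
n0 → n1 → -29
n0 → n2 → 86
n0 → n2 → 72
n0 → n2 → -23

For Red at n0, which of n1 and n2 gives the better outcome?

n1 (Blue): min(-19, 33, -29) = -29
n2 (Blue): min(86, 72, -23) = -23
Red prefers the higher value; n1=-29, n2=-23. n2 is better since -23 > -29.

n2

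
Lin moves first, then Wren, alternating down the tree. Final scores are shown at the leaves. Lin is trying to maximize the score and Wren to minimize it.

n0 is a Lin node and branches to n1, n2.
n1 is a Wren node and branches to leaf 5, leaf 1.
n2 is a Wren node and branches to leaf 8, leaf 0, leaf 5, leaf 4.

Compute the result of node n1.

1

n1 (Wren): min(5, 1) = 1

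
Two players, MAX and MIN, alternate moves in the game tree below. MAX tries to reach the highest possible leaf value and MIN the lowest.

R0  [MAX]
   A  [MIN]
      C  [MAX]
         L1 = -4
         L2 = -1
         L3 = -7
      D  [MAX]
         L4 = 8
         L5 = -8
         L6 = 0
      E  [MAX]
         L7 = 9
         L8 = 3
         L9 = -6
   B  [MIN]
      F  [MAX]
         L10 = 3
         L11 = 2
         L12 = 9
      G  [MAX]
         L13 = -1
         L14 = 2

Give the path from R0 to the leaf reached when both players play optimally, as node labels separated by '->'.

C (MAX): max(-4, -1, -7) = -1
D (MAX): max(8, -8, 0) = 8
E (MAX): max(9, 3, -6) = 9
A (MIN): min(-1, 8, 9) = -1
F (MAX): max(3, 2, 9) = 9
G (MAX): max(-1, 2) = 2
B (MIN): min(9, 2) = 2
R0 (MAX): max(-1, 2) = 2
At R0, MAX picks B (highest: 2).
At B, MIN picks G (lowest: 2).
At G, MAX picks L14 (highest: 2).
Terminal value 2.

R0 -> B -> G -> L14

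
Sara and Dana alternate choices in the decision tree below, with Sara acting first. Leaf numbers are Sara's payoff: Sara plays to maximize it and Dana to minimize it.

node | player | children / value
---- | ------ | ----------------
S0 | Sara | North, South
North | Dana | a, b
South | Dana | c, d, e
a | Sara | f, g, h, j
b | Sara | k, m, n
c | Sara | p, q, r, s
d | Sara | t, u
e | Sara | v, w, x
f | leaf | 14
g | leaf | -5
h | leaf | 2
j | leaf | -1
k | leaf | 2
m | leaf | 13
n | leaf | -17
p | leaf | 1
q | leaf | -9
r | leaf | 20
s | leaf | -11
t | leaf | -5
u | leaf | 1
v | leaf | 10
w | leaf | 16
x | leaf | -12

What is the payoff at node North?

a (Sara): max(14, -5, 2, -1) = 14
b (Sara): max(2, 13, -17) = 13
North (Dana): min(14, 13) = 13

13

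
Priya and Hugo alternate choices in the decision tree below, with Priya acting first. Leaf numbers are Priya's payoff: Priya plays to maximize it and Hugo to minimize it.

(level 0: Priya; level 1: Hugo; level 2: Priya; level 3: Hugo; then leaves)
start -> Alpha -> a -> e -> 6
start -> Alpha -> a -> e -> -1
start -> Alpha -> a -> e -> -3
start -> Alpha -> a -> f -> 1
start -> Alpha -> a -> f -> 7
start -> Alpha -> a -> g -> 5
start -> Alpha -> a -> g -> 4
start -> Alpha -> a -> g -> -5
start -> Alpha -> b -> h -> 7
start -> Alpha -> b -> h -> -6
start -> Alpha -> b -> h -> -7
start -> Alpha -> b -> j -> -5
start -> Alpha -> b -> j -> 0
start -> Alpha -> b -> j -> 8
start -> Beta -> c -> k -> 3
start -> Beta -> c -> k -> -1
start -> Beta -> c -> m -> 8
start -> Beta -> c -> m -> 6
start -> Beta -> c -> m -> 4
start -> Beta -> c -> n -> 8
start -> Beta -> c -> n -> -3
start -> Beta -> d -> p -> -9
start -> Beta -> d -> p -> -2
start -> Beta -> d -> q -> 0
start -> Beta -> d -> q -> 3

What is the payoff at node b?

-5

h (Hugo): min(7, -6, -7) = -7
j (Hugo): min(-5, 0, 8) = -5
b (Priya): max(-7, -5) = -5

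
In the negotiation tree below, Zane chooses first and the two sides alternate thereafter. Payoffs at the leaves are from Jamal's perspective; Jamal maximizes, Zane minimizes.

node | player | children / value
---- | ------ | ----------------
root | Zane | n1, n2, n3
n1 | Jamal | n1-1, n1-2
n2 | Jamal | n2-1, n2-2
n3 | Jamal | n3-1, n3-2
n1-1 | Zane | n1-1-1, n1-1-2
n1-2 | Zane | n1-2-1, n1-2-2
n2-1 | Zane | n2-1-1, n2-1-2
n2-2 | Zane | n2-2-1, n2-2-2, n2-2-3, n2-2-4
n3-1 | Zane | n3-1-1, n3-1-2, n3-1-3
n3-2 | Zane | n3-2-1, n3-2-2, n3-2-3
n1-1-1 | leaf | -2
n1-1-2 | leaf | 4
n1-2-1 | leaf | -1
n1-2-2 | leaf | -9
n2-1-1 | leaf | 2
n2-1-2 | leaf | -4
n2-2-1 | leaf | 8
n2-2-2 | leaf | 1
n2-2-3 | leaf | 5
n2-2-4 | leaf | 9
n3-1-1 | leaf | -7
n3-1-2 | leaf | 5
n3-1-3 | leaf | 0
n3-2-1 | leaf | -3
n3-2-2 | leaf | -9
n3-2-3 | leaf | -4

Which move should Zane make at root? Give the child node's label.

n3

n1-1 (Zane): min(-2, 4) = -2
n1-2 (Zane): min(-1, -9) = -9
n1 (Jamal): max(-2, -9) = -2
n2-1 (Zane): min(2, -4) = -4
n2-2 (Zane): min(8, 1, 5, 9) = 1
n2 (Jamal): max(-4, 1) = 1
n3-1 (Zane): min(-7, 5, 0) = -7
n3-2 (Zane): min(-3, -9, -4) = -9
n3 (Jamal): max(-7, -9) = -7
root (Zane): min(-2, 1, -7) = -7
Zane at root wants the lowest of {n1=-2, n2=1, n3=-7}, so chooses n3.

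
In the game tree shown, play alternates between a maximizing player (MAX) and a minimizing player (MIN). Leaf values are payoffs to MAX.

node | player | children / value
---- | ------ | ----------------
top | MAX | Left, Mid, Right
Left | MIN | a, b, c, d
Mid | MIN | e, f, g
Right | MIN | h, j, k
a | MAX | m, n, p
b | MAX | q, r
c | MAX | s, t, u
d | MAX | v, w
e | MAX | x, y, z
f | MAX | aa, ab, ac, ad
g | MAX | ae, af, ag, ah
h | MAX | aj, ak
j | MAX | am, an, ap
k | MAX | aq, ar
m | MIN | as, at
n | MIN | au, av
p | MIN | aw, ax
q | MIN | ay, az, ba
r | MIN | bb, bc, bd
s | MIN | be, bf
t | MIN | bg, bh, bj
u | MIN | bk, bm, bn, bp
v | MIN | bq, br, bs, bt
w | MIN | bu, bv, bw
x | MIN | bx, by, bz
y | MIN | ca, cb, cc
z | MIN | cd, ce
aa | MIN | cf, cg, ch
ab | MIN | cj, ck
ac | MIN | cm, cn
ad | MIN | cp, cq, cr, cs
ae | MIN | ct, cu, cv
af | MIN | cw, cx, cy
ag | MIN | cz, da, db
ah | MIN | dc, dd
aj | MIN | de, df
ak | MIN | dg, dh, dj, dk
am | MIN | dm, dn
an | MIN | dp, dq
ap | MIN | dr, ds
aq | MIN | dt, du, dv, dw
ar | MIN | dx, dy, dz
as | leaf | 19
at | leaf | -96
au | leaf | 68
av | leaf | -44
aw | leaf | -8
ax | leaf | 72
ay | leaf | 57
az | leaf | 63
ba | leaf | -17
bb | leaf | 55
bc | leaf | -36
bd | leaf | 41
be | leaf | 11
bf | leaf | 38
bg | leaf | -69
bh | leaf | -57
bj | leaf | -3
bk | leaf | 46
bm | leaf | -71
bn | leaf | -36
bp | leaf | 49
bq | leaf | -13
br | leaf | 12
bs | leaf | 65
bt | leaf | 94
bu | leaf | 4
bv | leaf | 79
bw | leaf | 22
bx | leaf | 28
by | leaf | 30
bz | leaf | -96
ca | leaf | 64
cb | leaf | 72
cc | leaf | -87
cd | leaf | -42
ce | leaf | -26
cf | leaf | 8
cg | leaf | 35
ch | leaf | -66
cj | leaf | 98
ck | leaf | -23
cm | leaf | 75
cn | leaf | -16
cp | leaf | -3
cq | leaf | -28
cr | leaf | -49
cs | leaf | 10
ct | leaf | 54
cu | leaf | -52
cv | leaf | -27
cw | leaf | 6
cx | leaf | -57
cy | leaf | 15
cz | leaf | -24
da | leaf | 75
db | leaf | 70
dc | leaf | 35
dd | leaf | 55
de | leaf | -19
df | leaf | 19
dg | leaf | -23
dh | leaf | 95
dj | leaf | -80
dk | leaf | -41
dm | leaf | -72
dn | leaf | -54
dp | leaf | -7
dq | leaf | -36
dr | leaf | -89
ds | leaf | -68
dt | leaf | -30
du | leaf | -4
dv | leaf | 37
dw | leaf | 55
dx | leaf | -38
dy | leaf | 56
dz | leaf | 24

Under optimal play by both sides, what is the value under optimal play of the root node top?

m (MIN): min(19, -96) = -96
n (MIN): min(68, -44) = -44
p (MIN): min(-8, 72) = -8
a (MAX): max(-96, -44, -8) = -8
q (MIN): min(57, 63, -17) = -17
r (MIN): min(55, -36, 41) = -36
b (MAX): max(-17, -36) = -17
s (MIN): min(11, 38) = 11
t (MIN): min(-69, -57, -3) = -69
u (MIN): min(46, -71, -36, 49) = -71
c (MAX): max(11, -69, -71) = 11
v (MIN): min(-13, 12, 65, 94) = -13
w (MIN): min(4, 79, 22) = 4
d (MAX): max(-13, 4) = 4
Left (MIN): min(-8, -17, 11, 4) = -17
x (MIN): min(28, 30, -96) = -96
y (MIN): min(64, 72, -87) = -87
z (MIN): min(-42, -26) = -42
e (MAX): max(-96, -87, -42) = -42
aa (MIN): min(8, 35, -66) = -66
ab (MIN): min(98, -23) = -23
ac (MIN): min(75, -16) = -16
ad (MIN): min(-3, -28, -49, 10) = -49
f (MAX): max(-66, -23, -16, -49) = -16
ae (MIN): min(54, -52, -27) = -52
af (MIN): min(6, -57, 15) = -57
ag (MIN): min(-24, 75, 70) = -24
ah (MIN): min(35, 55) = 35
g (MAX): max(-52, -57, -24, 35) = 35
Mid (MIN): min(-42, -16, 35) = -42
aj (MIN): min(-19, 19) = -19
ak (MIN): min(-23, 95, -80, -41) = -80
h (MAX): max(-19, -80) = -19
am (MIN): min(-72, -54) = -72
an (MIN): min(-7, -36) = -36
ap (MIN): min(-89, -68) = -89
j (MAX): max(-72, -36, -89) = -36
aq (MIN): min(-30, -4, 37, 55) = -30
ar (MIN): min(-38, 56, 24) = -38
k (MAX): max(-30, -38) = -30
Right (MIN): min(-19, -36, -30) = -36
top (MAX): max(-17, -42, -36) = -17

-17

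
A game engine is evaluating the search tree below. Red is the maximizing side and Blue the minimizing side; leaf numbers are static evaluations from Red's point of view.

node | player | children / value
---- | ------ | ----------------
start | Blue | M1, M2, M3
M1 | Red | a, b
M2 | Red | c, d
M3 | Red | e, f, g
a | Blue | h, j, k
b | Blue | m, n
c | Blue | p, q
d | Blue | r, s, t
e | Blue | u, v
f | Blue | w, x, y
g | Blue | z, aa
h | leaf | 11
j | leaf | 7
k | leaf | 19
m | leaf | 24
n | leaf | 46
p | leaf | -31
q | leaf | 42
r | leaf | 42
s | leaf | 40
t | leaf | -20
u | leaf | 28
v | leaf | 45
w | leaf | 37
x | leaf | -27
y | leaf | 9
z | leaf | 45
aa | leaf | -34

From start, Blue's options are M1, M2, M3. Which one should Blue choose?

M2

a (Blue): min(11, 7, 19) = 7
b (Blue): min(24, 46) = 24
M1 (Red): max(7, 24) = 24
c (Blue): min(-31, 42) = -31
d (Blue): min(42, 40, -20) = -20
M2 (Red): max(-31, -20) = -20
e (Blue): min(28, 45) = 28
f (Blue): min(37, -27, 9) = -27
g (Blue): min(45, -34) = -34
M3 (Red): max(28, -27, -34) = 28
start (Blue): min(24, -20, 28) = -20
Blue at start wants the lowest of {M1=24, M2=-20, M3=28}, so chooses M2.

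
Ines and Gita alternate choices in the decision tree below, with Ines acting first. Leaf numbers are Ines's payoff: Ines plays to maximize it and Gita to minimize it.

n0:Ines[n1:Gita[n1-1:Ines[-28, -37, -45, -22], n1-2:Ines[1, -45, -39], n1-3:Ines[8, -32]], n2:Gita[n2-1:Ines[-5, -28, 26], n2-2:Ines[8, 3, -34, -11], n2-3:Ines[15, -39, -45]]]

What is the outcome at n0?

8

n1-1 (Ines): max(-28, -37, -45, -22) = -22
n1-2 (Ines): max(1, -45, -39) = 1
n1-3 (Ines): max(8, -32) = 8
n1 (Gita): min(-22, 1, 8) = -22
n2-1 (Ines): max(-5, -28, 26) = 26
n2-2 (Ines): max(8, 3, -34, -11) = 8
n2-3 (Ines): max(15, -39, -45) = 15
n2 (Gita): min(26, 8, 15) = 8
n0 (Ines): max(-22, 8) = 8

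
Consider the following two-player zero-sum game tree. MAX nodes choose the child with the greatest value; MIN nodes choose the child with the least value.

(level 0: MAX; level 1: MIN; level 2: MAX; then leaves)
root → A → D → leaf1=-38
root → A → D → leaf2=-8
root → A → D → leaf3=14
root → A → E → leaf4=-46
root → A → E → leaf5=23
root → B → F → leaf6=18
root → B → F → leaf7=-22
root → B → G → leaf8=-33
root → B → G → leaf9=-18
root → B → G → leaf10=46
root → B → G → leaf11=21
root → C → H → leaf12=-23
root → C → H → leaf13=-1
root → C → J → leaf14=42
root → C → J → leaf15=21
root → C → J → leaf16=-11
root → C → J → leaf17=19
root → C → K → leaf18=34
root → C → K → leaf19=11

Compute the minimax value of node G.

G (MAX): max(-33, -18, 46, 21) = 46

46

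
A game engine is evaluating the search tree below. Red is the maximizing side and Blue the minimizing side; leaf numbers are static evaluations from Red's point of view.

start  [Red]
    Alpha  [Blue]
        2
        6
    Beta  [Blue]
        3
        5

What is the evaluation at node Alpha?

Alpha (Blue): min(2, 6) = 2

2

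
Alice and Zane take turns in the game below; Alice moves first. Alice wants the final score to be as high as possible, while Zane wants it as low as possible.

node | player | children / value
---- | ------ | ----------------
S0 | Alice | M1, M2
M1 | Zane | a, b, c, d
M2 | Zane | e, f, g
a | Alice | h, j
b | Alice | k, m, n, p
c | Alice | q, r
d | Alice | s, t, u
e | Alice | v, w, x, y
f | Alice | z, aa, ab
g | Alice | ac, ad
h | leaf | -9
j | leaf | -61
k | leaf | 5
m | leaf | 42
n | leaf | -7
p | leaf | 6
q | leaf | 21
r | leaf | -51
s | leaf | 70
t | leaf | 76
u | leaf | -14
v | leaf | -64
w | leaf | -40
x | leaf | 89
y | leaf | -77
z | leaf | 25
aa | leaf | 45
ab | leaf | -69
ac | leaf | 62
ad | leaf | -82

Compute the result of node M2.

45

e (Alice): max(-64, -40, 89, -77) = 89
f (Alice): max(25, 45, -69) = 45
g (Alice): max(62, -82) = 62
M2 (Zane): min(89, 45, 62) = 45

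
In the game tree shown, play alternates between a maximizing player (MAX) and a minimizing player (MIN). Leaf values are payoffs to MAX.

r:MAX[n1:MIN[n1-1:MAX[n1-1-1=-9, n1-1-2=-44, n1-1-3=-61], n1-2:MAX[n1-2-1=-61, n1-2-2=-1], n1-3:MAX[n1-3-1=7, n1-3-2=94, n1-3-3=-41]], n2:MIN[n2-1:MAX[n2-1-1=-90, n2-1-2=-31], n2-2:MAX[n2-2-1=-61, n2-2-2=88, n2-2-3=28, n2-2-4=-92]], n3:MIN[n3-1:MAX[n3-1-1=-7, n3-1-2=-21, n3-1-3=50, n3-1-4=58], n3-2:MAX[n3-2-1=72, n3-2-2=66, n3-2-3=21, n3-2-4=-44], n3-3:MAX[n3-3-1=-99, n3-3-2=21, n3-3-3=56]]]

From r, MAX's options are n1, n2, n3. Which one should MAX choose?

n1-1 (MAX): max(-9, -44, -61) = -9
n1-2 (MAX): max(-61, -1) = -1
n1-3 (MAX): max(7, 94, -41) = 94
n1 (MIN): min(-9, -1, 94) = -9
n2-1 (MAX): max(-90, -31) = -31
n2-2 (MAX): max(-61, 88, 28, -92) = 88
n2 (MIN): min(-31, 88) = -31
n3-1 (MAX): max(-7, -21, 50, 58) = 58
n3-2 (MAX): max(72, 66, 21, -44) = 72
n3-3 (MAX): max(-99, 21, 56) = 56
n3 (MIN): min(58, 72, 56) = 56
r (MAX): max(-9, -31, 56) = 56
MAX at r wants the highest of {n1=-9, n2=-31, n3=56}, so chooses n3.

n3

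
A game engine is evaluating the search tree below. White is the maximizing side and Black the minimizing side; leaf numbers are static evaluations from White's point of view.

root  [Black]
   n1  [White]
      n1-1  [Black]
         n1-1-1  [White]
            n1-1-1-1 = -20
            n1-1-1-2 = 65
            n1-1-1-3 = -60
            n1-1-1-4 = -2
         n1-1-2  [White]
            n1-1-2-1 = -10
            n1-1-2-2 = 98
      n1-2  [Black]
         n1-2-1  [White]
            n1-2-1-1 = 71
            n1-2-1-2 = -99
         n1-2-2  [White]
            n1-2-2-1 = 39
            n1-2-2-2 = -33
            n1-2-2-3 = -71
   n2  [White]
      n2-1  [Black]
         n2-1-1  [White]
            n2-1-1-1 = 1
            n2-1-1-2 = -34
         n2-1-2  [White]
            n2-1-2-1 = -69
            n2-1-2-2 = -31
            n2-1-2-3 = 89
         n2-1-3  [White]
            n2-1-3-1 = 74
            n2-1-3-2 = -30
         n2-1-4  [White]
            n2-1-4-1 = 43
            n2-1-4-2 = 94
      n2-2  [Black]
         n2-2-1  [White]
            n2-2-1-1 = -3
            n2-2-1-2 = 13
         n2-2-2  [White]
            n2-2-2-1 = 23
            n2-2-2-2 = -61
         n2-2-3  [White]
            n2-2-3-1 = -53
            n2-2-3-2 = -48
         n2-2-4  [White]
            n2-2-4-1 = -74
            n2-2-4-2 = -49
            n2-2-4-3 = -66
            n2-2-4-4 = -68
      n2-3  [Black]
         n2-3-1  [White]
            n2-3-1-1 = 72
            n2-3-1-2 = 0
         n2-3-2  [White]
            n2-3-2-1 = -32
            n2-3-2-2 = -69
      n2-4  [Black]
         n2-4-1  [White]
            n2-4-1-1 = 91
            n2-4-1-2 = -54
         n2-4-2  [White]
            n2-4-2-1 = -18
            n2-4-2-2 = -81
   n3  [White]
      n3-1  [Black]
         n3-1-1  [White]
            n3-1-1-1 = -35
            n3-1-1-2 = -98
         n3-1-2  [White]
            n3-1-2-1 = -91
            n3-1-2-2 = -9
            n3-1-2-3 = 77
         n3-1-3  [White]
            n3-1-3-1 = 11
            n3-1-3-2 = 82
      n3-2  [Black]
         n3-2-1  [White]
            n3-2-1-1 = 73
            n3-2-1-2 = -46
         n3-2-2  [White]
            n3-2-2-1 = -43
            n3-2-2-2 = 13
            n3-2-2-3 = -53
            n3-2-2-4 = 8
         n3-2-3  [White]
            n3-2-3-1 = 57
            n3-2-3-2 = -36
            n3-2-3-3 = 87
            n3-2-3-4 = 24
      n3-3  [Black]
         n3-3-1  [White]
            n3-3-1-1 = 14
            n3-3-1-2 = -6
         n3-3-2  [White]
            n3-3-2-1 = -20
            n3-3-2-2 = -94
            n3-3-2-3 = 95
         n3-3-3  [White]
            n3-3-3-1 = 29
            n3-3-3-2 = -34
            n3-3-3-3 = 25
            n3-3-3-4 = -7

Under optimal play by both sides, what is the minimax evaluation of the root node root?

1

n1-1-1 (White): max(-20, 65, -60, -2) = 65
n1-1-2 (White): max(-10, 98) = 98
n1-1 (Black): min(65, 98) = 65
n1-2-1 (White): max(71, -99) = 71
n1-2-2 (White): max(39, -33, -71) = 39
n1-2 (Black): min(71, 39) = 39
n1 (White): max(65, 39) = 65
n2-1-1 (White): max(1, -34) = 1
n2-1-2 (White): max(-69, -31, 89) = 89
n2-1-3 (White): max(74, -30) = 74
n2-1-4 (White): max(43, 94) = 94
n2-1 (Black): min(1, 89, 74, 94) = 1
n2-2-1 (White): max(-3, 13) = 13
n2-2-2 (White): max(23, -61) = 23
n2-2-3 (White): max(-53, -48) = -48
n2-2-4 (White): max(-74, -49, -66, -68) = -49
n2-2 (Black): min(13, 23, -48, -49) = -49
n2-3-1 (White): max(72, 0) = 72
n2-3-2 (White): max(-32, -69) = -32
n2-3 (Black): min(72, -32) = -32
n2-4-1 (White): max(91, -54) = 91
n2-4-2 (White): max(-18, -81) = -18
n2-4 (Black): min(91, -18) = -18
n2 (White): max(1, -49, -32, -18) = 1
n3-1-1 (White): max(-35, -98) = -35
n3-1-2 (White): max(-91, -9, 77) = 77
n3-1-3 (White): max(11, 82) = 82
n3-1 (Black): min(-35, 77, 82) = -35
n3-2-1 (White): max(73, -46) = 73
n3-2-2 (White): max(-43, 13, -53, 8) = 13
n3-2-3 (White): max(57, -36, 87, 24) = 87
n3-2 (Black): min(73, 13, 87) = 13
n3-3-1 (White): max(14, -6) = 14
n3-3-2 (White): max(-20, -94, 95) = 95
n3-3-3 (White): max(29, -34, 25, -7) = 29
n3-3 (Black): min(14, 95, 29) = 14
n3 (White): max(-35, 13, 14) = 14
root (Black): min(65, 1, 14) = 1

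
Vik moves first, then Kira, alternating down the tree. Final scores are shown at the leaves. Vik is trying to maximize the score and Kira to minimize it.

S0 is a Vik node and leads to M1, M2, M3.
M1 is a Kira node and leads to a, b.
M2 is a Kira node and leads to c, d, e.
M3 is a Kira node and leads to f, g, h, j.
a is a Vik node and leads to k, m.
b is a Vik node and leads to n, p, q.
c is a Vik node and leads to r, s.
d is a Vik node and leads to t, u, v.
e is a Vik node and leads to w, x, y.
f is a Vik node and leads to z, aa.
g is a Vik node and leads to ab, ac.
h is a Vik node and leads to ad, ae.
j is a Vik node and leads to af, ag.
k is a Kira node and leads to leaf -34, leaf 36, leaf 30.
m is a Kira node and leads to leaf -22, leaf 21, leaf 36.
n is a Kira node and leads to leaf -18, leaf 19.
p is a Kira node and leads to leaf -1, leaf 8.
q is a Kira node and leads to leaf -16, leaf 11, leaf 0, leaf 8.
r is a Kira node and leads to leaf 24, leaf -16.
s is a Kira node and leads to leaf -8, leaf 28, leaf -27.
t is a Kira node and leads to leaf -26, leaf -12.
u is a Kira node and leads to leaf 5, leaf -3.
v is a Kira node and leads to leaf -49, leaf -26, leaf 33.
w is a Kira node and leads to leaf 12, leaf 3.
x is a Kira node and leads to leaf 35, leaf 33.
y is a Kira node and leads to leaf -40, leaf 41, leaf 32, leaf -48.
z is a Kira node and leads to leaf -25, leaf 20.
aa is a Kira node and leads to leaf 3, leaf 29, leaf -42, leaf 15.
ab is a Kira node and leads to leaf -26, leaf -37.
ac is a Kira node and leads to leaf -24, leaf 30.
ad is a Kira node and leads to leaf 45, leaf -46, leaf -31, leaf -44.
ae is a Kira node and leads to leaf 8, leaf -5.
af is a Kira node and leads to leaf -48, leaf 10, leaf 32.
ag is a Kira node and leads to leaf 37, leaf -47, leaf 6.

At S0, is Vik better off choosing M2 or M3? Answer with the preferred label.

M2

r (Kira): min(24, -16) = -16
s (Kira): min(-8, 28, -27) = -27
c (Vik): max(-16, -27) = -16
t (Kira): min(-26, -12) = -26
u (Kira): min(5, -3) = -3
v (Kira): min(-49, -26, 33) = -49
d (Vik): max(-26, -3, -49) = -3
w (Kira): min(12, 3) = 3
x (Kira): min(35, 33) = 33
y (Kira): min(-40, 41, 32, -48) = -48
e (Vik): max(3, 33, -48) = 33
M2 (Kira): min(-16, -3, 33) = -16
z (Kira): min(-25, 20) = -25
aa (Kira): min(3, 29, -42, 15) = -42
f (Vik): max(-25, -42) = -25
ab (Kira): min(-26, -37) = -37
ac (Kira): min(-24, 30) = -24
g (Vik): max(-37, -24) = -24
ad (Kira): min(45, -46, -31, -44) = -46
ae (Kira): min(8, -5) = -5
h (Vik): max(-46, -5) = -5
af (Kira): min(-48, 10, 32) = -48
ag (Kira): min(37, -47, 6) = -47
j (Vik): max(-48, -47) = -47
M3 (Kira): min(-25, -24, -5, -47) = -47
Vik prefers the higher value; M2=-16, M3=-47. M2 is better since -16 > -47.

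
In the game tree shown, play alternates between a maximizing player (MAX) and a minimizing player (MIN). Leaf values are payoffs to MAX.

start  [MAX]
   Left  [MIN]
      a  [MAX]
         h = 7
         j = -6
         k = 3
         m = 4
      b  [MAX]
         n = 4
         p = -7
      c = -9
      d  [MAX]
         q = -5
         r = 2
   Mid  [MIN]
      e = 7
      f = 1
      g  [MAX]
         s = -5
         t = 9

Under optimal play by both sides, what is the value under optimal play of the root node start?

a (MAX): max(7, -6, 3, 4) = 7
b (MAX): max(4, -7) = 4
d (MAX): max(-5, 2) = 2
Left (MIN): min(7, 4, -9, 2) = -9
g (MAX): max(-5, 9) = 9
Mid (MIN): min(7, 1, 9) = 1
start (MAX): max(-9, 1) = 1

1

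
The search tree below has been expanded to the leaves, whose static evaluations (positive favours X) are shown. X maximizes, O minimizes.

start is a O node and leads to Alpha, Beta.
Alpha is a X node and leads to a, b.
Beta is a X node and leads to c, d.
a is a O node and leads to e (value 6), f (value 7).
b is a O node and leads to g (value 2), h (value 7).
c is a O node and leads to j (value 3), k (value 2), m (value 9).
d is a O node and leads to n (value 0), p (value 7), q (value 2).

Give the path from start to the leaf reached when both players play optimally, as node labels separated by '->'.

start -> Beta -> c -> k

a (O): min(6, 7) = 6
b (O): min(2, 7) = 2
Alpha (X): max(6, 2) = 6
c (O): min(3, 2, 9) = 2
d (O): min(0, 7, 2) = 0
Beta (X): max(2, 0) = 2
start (O): min(6, 2) = 2
At start, O picks Beta (lowest: 2).
At Beta, X picks c (highest: 2).
At c, O picks k (lowest: 2).
Terminal value 2.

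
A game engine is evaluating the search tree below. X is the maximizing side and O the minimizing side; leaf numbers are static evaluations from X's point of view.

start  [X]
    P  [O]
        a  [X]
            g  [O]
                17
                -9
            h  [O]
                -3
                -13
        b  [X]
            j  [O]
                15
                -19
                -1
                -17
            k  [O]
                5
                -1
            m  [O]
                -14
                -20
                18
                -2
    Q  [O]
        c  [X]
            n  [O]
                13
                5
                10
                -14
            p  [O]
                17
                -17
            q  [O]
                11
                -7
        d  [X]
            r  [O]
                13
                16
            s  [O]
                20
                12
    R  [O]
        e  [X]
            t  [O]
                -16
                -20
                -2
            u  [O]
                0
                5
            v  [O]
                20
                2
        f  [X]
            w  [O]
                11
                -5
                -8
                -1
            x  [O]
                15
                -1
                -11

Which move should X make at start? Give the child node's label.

Q

g (O): min(17, -9) = -9
h (O): min(-3, -13) = -13
a (X): max(-9, -13) = -9
j (O): min(15, -19, -1, -17) = -19
k (O): min(5, -1) = -1
m (O): min(-14, -20, 18, -2) = -20
b (X): max(-19, -1, -20) = -1
P (O): min(-9, -1) = -9
n (O): min(13, 5, 10, -14) = -14
p (O): min(17, -17) = -17
q (O): min(11, -7) = -7
c (X): max(-14, -17, -7) = -7
r (O): min(13, 16) = 13
s (O): min(20, 12) = 12
d (X): max(13, 12) = 13
Q (O): min(-7, 13) = -7
t (O): min(-16, -20, -2) = -20
u (O): min(0, 5) = 0
v (O): min(20, 2) = 2
e (X): max(-20, 0, 2) = 2
w (O): min(11, -5, -8, -1) = -8
x (O): min(15, -1, -11) = -11
f (X): max(-8, -11) = -8
R (O): min(2, -8) = -8
start (X): max(-9, -7, -8) = -7
X at start wants the highest of {P=-9, Q=-7, R=-8}, so chooses Q.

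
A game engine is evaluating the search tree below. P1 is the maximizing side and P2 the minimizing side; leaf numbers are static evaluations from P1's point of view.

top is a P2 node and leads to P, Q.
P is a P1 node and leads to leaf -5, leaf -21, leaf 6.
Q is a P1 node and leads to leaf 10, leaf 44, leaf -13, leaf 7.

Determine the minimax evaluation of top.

6

P (P1): max(-5, -21, 6) = 6
Q (P1): max(10, 44, -13, 7) = 44
top (P2): min(6, 44) = 6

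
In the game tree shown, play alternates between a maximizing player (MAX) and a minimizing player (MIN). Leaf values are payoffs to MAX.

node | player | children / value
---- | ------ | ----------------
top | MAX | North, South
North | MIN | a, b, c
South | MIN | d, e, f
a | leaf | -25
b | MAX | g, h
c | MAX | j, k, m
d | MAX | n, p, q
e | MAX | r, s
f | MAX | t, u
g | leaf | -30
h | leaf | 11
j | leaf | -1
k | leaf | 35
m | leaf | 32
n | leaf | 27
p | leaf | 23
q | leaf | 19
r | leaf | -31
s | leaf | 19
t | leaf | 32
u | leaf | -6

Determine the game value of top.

b (MAX): max(-30, 11) = 11
c (MAX): max(-1, 35, 32) = 35
North (MIN): min(-25, 11, 35) = -25
d (MAX): max(27, 23, 19) = 27
e (MAX): max(-31, 19) = 19
f (MAX): max(32, -6) = 32
South (MIN): min(27, 19, 32) = 19
top (MAX): max(-25, 19) = 19

19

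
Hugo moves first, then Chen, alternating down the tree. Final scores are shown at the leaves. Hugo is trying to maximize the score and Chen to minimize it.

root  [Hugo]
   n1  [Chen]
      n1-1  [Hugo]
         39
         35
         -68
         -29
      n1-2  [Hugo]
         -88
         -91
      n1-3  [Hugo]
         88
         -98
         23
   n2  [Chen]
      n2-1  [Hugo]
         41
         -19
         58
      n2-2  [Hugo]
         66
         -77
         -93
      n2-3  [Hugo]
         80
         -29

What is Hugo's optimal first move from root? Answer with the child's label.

n2

n1-1 (Hugo): max(39, 35, -68, -29) = 39
n1-2 (Hugo): max(-88, -91) = -88
n1-3 (Hugo): max(88, -98, 23) = 88
n1 (Chen): min(39, -88, 88) = -88
n2-1 (Hugo): max(41, -19, 58) = 58
n2-2 (Hugo): max(66, -77, -93) = 66
n2-3 (Hugo): max(80, -29) = 80
n2 (Chen): min(58, 66, 80) = 58
root (Hugo): max(-88, 58) = 58
Hugo at root wants the highest of {n1=-88, n2=58}, so chooses n2.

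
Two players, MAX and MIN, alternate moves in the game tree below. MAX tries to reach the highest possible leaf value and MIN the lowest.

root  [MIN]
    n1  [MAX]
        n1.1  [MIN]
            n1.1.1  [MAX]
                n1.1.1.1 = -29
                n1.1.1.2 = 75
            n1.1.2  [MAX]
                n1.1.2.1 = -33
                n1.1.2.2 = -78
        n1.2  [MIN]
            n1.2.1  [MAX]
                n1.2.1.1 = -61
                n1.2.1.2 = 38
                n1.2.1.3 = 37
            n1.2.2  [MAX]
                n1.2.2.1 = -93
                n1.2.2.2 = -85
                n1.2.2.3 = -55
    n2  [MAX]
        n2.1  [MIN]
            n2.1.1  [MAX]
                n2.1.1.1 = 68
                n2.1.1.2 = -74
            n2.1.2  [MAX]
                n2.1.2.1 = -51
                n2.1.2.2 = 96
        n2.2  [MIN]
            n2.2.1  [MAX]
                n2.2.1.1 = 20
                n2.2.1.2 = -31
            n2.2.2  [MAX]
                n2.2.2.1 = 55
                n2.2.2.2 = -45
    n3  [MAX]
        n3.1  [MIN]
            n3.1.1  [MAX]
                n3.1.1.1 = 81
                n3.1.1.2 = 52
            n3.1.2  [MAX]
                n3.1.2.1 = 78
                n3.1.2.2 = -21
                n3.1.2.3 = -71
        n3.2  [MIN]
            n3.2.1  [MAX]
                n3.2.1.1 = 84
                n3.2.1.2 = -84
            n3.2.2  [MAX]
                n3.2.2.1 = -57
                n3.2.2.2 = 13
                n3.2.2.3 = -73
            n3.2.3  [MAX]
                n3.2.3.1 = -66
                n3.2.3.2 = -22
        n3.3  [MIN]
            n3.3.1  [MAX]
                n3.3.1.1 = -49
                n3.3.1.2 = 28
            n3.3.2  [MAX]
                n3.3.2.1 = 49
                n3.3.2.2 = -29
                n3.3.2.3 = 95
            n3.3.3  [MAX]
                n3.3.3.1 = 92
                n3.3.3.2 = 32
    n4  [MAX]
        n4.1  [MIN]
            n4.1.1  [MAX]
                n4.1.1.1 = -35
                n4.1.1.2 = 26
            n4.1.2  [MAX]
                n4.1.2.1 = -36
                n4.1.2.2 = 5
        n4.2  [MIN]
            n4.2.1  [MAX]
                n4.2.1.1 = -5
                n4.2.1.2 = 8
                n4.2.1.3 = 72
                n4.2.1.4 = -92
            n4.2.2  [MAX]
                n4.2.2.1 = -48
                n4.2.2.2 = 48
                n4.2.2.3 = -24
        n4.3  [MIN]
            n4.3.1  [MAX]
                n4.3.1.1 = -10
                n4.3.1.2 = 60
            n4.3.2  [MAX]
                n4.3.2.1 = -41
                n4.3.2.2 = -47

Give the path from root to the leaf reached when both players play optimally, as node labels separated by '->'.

root -> n1 -> n1.1 -> n1.1.2 -> n1.1.2.1

n1.1.1 (MAX): max(-29, 75) = 75
n1.1.2 (MAX): max(-33, -78) = -33
n1.1 (MIN): min(75, -33) = -33
n1.2.1 (MAX): max(-61, 38, 37) = 38
n1.2.2 (MAX): max(-93, -85, -55) = -55
n1.2 (MIN): min(38, -55) = -55
n1 (MAX): max(-33, -55) = -33
n2.1.1 (MAX): max(68, -74) = 68
n2.1.2 (MAX): max(-51, 96) = 96
n2.1 (MIN): min(68, 96) = 68
n2.2.1 (MAX): max(20, -31) = 20
n2.2.2 (MAX): max(55, -45) = 55
n2.2 (MIN): min(20, 55) = 20
n2 (MAX): max(68, 20) = 68
n3.1.1 (MAX): max(81, 52) = 81
n3.1.2 (MAX): max(78, -21, -71) = 78
n3.1 (MIN): min(81, 78) = 78
n3.2.1 (MAX): max(84, -84) = 84
n3.2.2 (MAX): max(-57, 13, -73) = 13
n3.2.3 (MAX): max(-66, -22) = -22
n3.2 (MIN): min(84, 13, -22) = -22
n3.3.1 (MAX): max(-49, 28) = 28
n3.3.2 (MAX): max(49, -29, 95) = 95
n3.3.3 (MAX): max(92, 32) = 92
n3.3 (MIN): min(28, 95, 92) = 28
n3 (MAX): max(78, -22, 28) = 78
n4.1.1 (MAX): max(-35, 26) = 26
n4.1.2 (MAX): max(-36, 5) = 5
n4.1 (MIN): min(26, 5) = 5
n4.2.1 (MAX): max(-5, 8, 72, -92) = 72
n4.2.2 (MAX): max(-48, 48, -24) = 48
n4.2 (MIN): min(72, 48) = 48
n4.3.1 (MAX): max(-10, 60) = 60
n4.3.2 (MAX): max(-41, -47) = -41
n4.3 (MIN): min(60, -41) = -41
n4 (MAX): max(5, 48, -41) = 48
root (MIN): min(-33, 68, 78, 48) = -33
At root, MIN picks n1 (lowest: -33).
At n1, MAX picks n1.1 (highest: -33).
At n1.1, MIN picks n1.1.2 (lowest: -33).
At n1.1.2, MAX picks n1.1.2.1 (highest: -33).
Terminal value -33.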